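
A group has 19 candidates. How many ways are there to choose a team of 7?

50388

This is C(19,7) = 50388.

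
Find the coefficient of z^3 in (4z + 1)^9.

5376

The general term is C(9,j)·(4z)^j·(1)^(9-j); the z^3 term has j = 3.
C(9,3) = 84.
Coefficient = C(9,3) · 4^3 = 84 · 64 = 5376.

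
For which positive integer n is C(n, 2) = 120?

16

n(n−1)/2 = 120 ⇒ n(n−1) = 240. Since 16·15 = 240, n = 16.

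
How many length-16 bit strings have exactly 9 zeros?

Choose the 9 positions: C(16,9) = 11440.

11440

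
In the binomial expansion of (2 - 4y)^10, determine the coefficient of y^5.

-8257536

The general term is C(10,j)·(2)^j·(-4y)^(10-j); the y^5 term has j = 5.
C(10,5) = 252.
Coefficient = C(10,5) · 2^5 · (-4)^5 = 252 · 32 · (-1024) = -8257536.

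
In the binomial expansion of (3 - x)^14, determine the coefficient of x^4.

59108049

The general term is C(14,j)·(3)^j·(-x)^(14-j); the x^4 term has j = 10.
C(14,10) = 1001.
Coefficient = C(14,10) · 3^10 = 1001 · 59049 = 59108049.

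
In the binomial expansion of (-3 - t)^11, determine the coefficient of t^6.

-112266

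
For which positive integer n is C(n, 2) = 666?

n(n−1)/2 = 666 ⇒ n(n−1) = 1332. Since 37·36 = 1332, n = 37.

37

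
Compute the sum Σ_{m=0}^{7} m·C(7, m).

Since m·C(7,m) = 7·C(6,m−1), the sum is 7·2^6 = 7·64 = 448.

448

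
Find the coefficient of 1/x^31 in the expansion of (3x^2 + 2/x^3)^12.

73728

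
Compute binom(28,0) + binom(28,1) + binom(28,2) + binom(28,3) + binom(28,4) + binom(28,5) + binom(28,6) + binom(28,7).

1 + 28 + 378 + 3276 + 20475 + 98280 + 376740 + 1184040 = 1683218.

1683218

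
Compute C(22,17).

26334

C(22,17) = C(22,5) by symmetry.
C(22,5) = (22·21·20·19·18) / 5! = 3160080 / 120 = 26334.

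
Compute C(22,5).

C(22,5) = (22·21·20·19·18) / 5! = 3160080 / 120 = 26334.

26334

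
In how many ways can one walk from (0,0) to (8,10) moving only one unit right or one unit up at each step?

43758

Each path is a sequence of 18 steps with 8 rights: C(18,8) = 43758.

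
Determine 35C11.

417225900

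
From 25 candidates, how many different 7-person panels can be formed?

480700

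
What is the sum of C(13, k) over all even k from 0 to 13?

Even-k terms of row 13 sum to 2^12 = 4096.

4096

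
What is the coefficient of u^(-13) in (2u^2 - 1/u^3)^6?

-12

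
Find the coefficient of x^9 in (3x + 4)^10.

The general term is C(10,j)·(3x)^j·(4)^(10-j); the x^9 term has j = 9.
C(10,9) = 10.
Coefficient = C(10,9) · 3^9 · 4^1 = 10 · 19683 · 4 = 787320.

787320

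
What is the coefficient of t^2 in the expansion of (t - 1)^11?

-55

The general term is C(11,j)·(t)^j·(-1)^(11-j); the t^2 term has j = 2.
C(11,2) = 55.
Coefficient = C(11,2) · (-1)^9 = 55 · (-1) = -55.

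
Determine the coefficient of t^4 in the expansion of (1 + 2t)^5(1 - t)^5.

Coefficient of t^4 = Σ_{j} C(5,j)·2^j·C(5,4-j)·(-1)^(4-j) for j from 0 to 4.
= 5 + (-100) + 400 + (-400) + 80 = -15.

-15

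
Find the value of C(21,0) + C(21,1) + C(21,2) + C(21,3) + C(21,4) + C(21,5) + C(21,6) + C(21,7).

1 + 21 + 210 + 1330 + 5985 + 20349 + 54264 + 116280 = 198440.

198440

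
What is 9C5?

126

C(9,5) = C(9,4) by symmetry.
C(9,4) = (9·8·7·6) / 4! = 3024 / 24 = 126.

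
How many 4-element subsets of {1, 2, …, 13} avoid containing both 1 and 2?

All 4-subsets: C(13,4) = 715. Those containing both fixed elements: C(11,2) = 55.
715 − 55 = 660.

660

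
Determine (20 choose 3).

C(20,3) = (20·19·18) / 3! = 6840 / 6 = 1140.

1140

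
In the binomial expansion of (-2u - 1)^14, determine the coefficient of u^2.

The general term is C(14,j)·(-2u)^j·(-1)^(14-j); the u^2 term has j = 2.
C(14,2) = 91.
Coefficient = C(14,2) · (-2)^2 = 91 · 4 = 364.

364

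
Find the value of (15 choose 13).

105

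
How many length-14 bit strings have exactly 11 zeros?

Choose the 11 positions: C(14,11) = 364.

364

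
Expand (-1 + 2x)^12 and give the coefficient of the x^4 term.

7920

The general term is C(12,j)·(-1)^j·(2x)^(12-j); the x^4 term has j = 8.
C(12,8) = 495.
Coefficient = C(12,8) · 2^4 = 495 · 16 = 7920.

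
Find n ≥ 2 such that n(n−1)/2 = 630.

n(n−1)/2 = 630 ⇒ n(n−1) = 1260. Since 36·35 = 1260, n = 36.

36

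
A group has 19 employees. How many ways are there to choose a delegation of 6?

27132

This is C(19,6) = 27132.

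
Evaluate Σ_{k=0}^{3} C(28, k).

3683

1 + 28 + 378 + 3276 = 3683.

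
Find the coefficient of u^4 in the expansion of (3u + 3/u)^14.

9575503938

General term: C(14,j)·(3u)^j·(3/u)^(14-j), with u-exponent 1j − 1(14−j) = 2j − 14.
Set 2j − 14 = 4: j = 9.
C(14,9) = 2002; 3^9 = 19683; 3^5 = 243.
Coefficient = 2002 · 19683 · 243 = 9575503938.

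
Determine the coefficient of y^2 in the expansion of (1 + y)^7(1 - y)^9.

-6

Coefficient of y^2 = Σ_{j} C(7,j)·1^j·C(9,2-j)·(-1)^(2-j) for j from 0 to 2.
= 36 + (-63) + 21 = -6.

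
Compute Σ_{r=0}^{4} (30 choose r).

1 + 30 + 435 + 4060 + 27405 = 31931.

31931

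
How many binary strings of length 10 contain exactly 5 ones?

Choose the 5 positions: C(10,5) = 252.

252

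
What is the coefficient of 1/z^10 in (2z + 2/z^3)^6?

General term: C(6,j)·(2z)^j·(2/z^3)^(6-j), with z-exponent 1j − 3(6−j) = 4j − 18.
Set 4j − 18 = -10: j = 2.
C(6,2) = 15; 2^2 = 4; 2^4 = 16.
Coefficient = 15 · 4 · 16 = 960.

960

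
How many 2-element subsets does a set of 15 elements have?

C(15,2) = (15·14) / 2! = 210 / 2 = 105.

105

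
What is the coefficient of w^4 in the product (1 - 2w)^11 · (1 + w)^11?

-440

Coefficient of w^4 = Σ_{j} C(11,j)·(-2)^j·C(11,4-j)·1^(4-j) for j from 0 to 4.
= 330 + (-3630) + 12100 + (-14520) + 5280 = -440.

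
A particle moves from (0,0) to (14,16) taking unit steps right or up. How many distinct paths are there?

Each path is a sequence of 30 steps with 14 rights: C(30,14) = 145422675.

145422675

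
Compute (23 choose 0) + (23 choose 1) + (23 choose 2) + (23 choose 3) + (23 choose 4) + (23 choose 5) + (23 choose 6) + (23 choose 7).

1 + 23 + 253 + 1771 + 8855 + 33649 + 100947 + 245157 = 390656.

390656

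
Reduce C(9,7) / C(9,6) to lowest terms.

C(n,k+1)/C(n,k) = (n−k)/(k+1) = (9−6)/(6+1) = 3/7.

3/7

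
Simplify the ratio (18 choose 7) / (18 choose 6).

12/7

C(n,k+1)/C(n,k) = (n−k)/(k+1) = (18−6)/(6+1) = 12/7.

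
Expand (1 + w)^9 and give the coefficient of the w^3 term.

84

The general term is C(9,j)·(1)^j·(w)^(9-j); the w^3 term has j = 6.
C(9,6) = 84.
Coefficient = C(9,6) = 84.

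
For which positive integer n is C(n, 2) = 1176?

n(n−1)/2 = 1176 ⇒ n(n−1) = 2352. Since 49·48 = 2352, n = 49.

49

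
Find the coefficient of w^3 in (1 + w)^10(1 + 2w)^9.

3042

Coefficient of w^3 = Σ_{j} C(10,j)·1^j·C(9,3-j)·2^(3-j) for j from 0 to 3.
= 672 + 1440 + 810 + 120 = 3042.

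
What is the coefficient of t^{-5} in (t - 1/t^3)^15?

-3003

General term: C(15,j)·(t)^j·(-1/t^3)^(15-j), with t-exponent 1j − 3(15−j) = 4j − 45.
Set 4j − 45 = -5: j = 10.
C(15,10) = 3003; 1^10 = 1; (-1)^5 = -1.
Coefficient = 3003 · 1 · (-1) = -3003.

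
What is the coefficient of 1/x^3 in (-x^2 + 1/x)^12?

-220

General term: C(12,j)·(-x^2)^j·(1/x)^(12-j), with x-exponent 2j − 1(12−j) = 3j − 12.
Set 3j − 12 = -3: j = 3.
C(12,3) = 220; (-1)^3 = -1; 1^9 = 1.
Coefficient = 220 · (-1) · 1 = -220.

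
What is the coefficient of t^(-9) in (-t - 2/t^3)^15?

-320320

General term: C(15,j)·(-t)^j·(-2/t^3)^(15-j), with t-exponent 1j − 3(15−j) = 4j − 45.
Set 4j − 45 = -9: j = 9.
C(15,9) = 5005; (-1)^9 = -1; (-2)^6 = 64.
Coefficient = 5005 · (-1) · 64 = -320320.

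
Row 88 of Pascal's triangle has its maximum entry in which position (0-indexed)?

C(88,j) is maximized at j = 88/2 = 44.

44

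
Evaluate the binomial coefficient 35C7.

C(35,7) = (35·34·33·32·31·30·29) / 7! = 33891580800 / 5040 = 6724520.

6724520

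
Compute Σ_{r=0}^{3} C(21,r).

1 + 21 + 210 + 1330 = 1562.

1562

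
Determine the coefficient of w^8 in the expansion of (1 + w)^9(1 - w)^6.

-45

Coefficient of w^8 = Σ_{j} C(9,j)·1^j·C(6,8-j)·(-1)^(8-j) for j from 2 to 8.
= 36 + (-504) + 1890 + (-2520) + 1260 + (-216) + 9 = -45.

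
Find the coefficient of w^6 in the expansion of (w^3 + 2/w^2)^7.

280

General term: C(7,j)·(w^3)^j·(2/w^2)^(7-j), with w-exponent 3j − 2(7−j) = 5j − 14.
Set 5j − 14 = 6: j = 4.
C(7,4) = 35; 1^4 = 1; 2^3 = 8.
Coefficient = 35 · 1 · 8 = 280.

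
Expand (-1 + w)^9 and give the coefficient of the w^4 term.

-126

The general term is C(9,j)·(-1)^j·(w)^(9-j); the w^4 term has j = 5.
C(9,5) = 126.
Coefficient = C(9,5) · (-1)^5 = 126 · (-1) = -126.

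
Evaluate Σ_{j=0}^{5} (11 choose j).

1024

1 + 11 + 55 + 165 + 330 + 462 = 1024.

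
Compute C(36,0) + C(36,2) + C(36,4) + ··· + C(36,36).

Even-j terms of row 36 sum to 2^35 = 34359738368.

34359738368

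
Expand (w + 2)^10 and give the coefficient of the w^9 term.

20

The general term is C(10,j)·(w)^j·(2)^(10-j); the w^9 term has j = 9.
C(10,9) = 10.
Coefficient = C(10,9) · 2^1 = 10 · 2 = 20.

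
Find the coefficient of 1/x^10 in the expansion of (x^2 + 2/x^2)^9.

General term: C(9,j)·(x^2)^j·(2/x^2)^(9-j), with x-exponent 2j − 2(9−j) = 4j − 18.
Set 4j − 18 = -10: j = 2.
C(9,2) = 36; 1^2 = 1; 2^7 = 128.
Coefficient = 36 · 1 · 128 = 4608.

4608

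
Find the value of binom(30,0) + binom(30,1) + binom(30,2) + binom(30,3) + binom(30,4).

31931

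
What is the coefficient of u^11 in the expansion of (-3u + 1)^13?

-13817466

The general term is C(13,j)·(-3u)^j·(1)^(13-j); the u^11 term has j = 11.
C(13,11) = 78.
Coefficient = C(13,11) · (-3)^11 = 78 · (-177147) = -13817466.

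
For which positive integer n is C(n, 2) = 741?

n(n−1)/2 = 741 ⇒ n(n−1) = 1482. Since 39·38 = 1482, n = 39.

39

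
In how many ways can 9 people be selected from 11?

This is C(11,9) = 55.

55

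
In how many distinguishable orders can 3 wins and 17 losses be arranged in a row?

Choose positions for the wins: C(20,3) = 1140.

1140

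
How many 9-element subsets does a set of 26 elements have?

3124550

C(26,9) = (26·25·24·23·22·21·20·19·18) / 9! = 1133836704000 / 362880 = 3124550.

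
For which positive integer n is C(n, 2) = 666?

n(n−1)/2 = 666 ⇒ n(n−1) = 1332. Since 37·36 = 1332, n = 37.

37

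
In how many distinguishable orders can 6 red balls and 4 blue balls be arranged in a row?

210

Choose positions for the red balls: C(10,6) = 210.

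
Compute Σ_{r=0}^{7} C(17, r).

41226

1 + 17 + 136 + 680 + 2380 + 6188 + 12376 + 19448 = 41226.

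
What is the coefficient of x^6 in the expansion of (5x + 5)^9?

The general term is C(9,j)·(5x)^j·(5)^(9-j); the x^6 term has j = 6.
C(9,6) = 84.
Coefficient = C(9,6) · 5^6 · 5^3 = 84 · 15625 · 125 = 164062500.

164062500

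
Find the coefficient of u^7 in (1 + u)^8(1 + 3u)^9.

2175128

Coefficient of u^7 = Σ_{j} C(8,j)·1^j·C(9,7-j)·3^(7-j) for j from 0 to 7.
= 78732 + 489888 + 857304 + 571536 + 158760 + 18144 + 756 + 8 = 2175128.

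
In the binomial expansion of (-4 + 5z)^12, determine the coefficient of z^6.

59136000000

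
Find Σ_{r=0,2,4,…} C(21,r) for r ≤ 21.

Half of (1+1)^21 + (1−1)^21 gives the even-index sum: 2^20 = 1048576.

1048576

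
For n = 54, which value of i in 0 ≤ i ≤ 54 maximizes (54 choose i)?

27

C(54,i) is maximized at i = 54/2 = 27.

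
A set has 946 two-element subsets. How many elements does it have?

n(n−1)/2 = 946 ⇒ n(n−1) = 1892. Since 44·43 = 1892, n = 44.

44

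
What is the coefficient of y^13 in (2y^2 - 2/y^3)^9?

-4608

General term: C(9,j)·(2y^2)^j·(-2/y^3)^(9-j), with y-exponent 2j − 3(9−j) = 5j − 27.
Set 5j − 27 = 13: j = 8.
C(9,8) = 9; 2^8 = 256; (-2)^1 = -2.
Coefficient = 9 · 256 · (-2) = -4608.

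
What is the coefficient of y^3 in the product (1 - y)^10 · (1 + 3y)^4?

Coefficient of y^3 = Σ_{j} C(10,j)·(-1)^j·C(4,3-j)·3^(3-j) for j from 0 to 3.
= 108 + (-540) + 540 + (-120) = -12.

-12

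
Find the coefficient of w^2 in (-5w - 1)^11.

The general term is C(11,j)·(-5w)^j·(-1)^(11-j); the w^2 term has j = 2.
C(11,2) = 55.
Coefficient = C(11,2) · (-5)^2 · (-1)^9 = 55 · 25 · (-1) = -1375.

-1375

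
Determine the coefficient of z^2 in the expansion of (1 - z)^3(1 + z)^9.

Coefficient of z^2 = Σ_{j} C(3,j)·(-1)^j·C(9,2-j)·1^(2-j) for j from 0 to 2.
= 36 + (-27) + 3 = 12.

12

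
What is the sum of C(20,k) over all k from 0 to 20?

1048576

Setting x = 1 in (1+x)^20 gives Σ C(20,k) = 2^20 = 1048576.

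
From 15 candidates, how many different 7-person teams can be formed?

This is C(15,7) = 6435.

6435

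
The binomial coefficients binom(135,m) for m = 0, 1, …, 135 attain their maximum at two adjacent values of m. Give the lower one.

For odd n = 135, C(135,m) peaks at m = (n−1)/2 and (n+1)/2; the lower is 67.

67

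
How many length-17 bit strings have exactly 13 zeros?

2380

Choose the 13 positions: C(17,13) = 2380.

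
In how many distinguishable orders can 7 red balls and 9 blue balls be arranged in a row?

11440

Choose positions for the red balls: C(16,7) = 11440.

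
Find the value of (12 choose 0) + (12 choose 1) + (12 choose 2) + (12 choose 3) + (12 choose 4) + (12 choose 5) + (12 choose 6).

2510

1 + 12 + 66 + 220 + 495 + 792 + 924 = 2510.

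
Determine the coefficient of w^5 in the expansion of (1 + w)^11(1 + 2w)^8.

Coefficient of w^5 = Σ_{j} C(11,j)·1^j·C(8,5-j)·2^(5-j) for j from 0 to 5.
= 1792 + 12320 + 24640 + 18480 + 5280 + 462 = 62974.

62974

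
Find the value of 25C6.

177100

C(25,6) = (25·24·23·22·21·20) / 6! = 127512000 / 720 = 177100.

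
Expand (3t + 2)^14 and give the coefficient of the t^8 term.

1260971712

The general term is C(14,j)·(3t)^j·(2)^(14-j); the t^8 term has j = 8.
C(14,8) = 3003.
Coefficient = C(14,8) · 3^8 · 2^6 = 3003 · 6561 · 64 = 1260971712.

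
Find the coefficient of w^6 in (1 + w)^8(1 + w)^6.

Coefficient of w^6 = Σ_{j} C(8,j)·C(6,6-j) for j from 0 to 6.
= 1 + 48 + 420 + 1120 + 1050 + 336 + 28 = 3003.

3003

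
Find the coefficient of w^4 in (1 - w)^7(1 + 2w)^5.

45

Coefficient of w^4 = Σ_{j} C(7,j)·(-1)^j·C(5,4-j)·2^(4-j) for j from 0 to 4.
= 80 + (-560) + 840 + (-350) + 35 = 45.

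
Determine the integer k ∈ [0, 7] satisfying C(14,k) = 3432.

7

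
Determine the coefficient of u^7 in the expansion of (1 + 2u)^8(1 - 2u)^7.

Coefficient of u^7 = Σ_{j} C(8,j)·2^j·C(7,7-j)·(-2)^(7-j) for j from 0 to 7.
= (-128) + 7168 + (-75264) + 250880 + (-313600) + 150528 + (-25088) + 1024 = -4480.

-4480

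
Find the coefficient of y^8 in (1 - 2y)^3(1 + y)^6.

-36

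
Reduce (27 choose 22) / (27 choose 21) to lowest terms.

3/11

C(n,k+1)/C(n,k) = (n−k)/(k+1) = (27−21)/(21+1) = 6/22 = 3/11.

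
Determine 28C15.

C(28,15) = C(28,13) by symmetry.
C(28,13) = (28·27·26·25·24·23·22·21·20·19·18·17·16) / 13! = 233153109116928000 / 6227020800 = 37442160.

37442160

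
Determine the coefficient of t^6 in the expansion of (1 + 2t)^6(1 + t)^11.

Coefficient of t^6 = Σ_{j} C(6,j)·2^j·C(11,6-j)·1^(6-j) for j from 0 to 6.
= 462 + 5544 + 19800 + 26400 + 13200 + 2112 + 64 = 67582.

67582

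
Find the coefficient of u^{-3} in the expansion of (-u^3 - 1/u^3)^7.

-35

General term: C(7,j)·(-u^3)^j·(-1/u^3)^(7-j), with u-exponent 3j − 3(7−j) = 6j − 21.
Set 6j − 21 = -3: j = 3.
C(7,3) = 35; (-1)^3 = -1; (-1)^4 = 1.
Coefficient = 35 · (-1) · 1 = -35.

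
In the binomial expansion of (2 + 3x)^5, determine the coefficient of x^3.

The general term is C(5,j)·(2)^j·(3x)^(5-j); the x^3 term has j = 2.
C(5,2) = 10.
Coefficient = C(5,2) · 2^2 · 3^3 = 10 · 4 · 27 = 1080.

1080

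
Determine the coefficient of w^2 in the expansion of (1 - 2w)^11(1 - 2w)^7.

612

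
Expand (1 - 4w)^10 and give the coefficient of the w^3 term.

The general term is C(10,j)·(1)^j·(-4w)^(10-j); the w^3 term has j = 7.
C(10,7) = 120.
Coefficient = C(10,7) · (-4)^3 = 120 · (-64) = -7680.

-7680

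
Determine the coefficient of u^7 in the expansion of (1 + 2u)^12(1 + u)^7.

1392065

Coefficient of u^7 = Σ_{j} C(12,j)·2^j·C(7,7-j)·1^(7-j) for j from 0 to 7.
= 1 + 168 + 5544 + 61600 + 277200 + 532224 + 413952 + 101376 = 1392065.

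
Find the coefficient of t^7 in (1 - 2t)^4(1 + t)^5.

Coefficient of t^7 = Σ_{j} C(4,j)·(-2)^j·C(5,7-j)·1^(7-j) for j from 2 to 4.
= 24 + (-160) + 160 = 24.

24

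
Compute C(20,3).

1140

C(20,3) = (20·19·18) / 3! = 6840 / 6 = 1140.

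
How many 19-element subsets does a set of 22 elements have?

1540

C(22,19) = C(22,3) by symmetry.
C(22,3) = (22·21·20) / 3! = 9240 / 6 = 1540.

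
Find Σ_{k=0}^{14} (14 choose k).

The entries of row 14 sum to 2^14 = 16384.

16384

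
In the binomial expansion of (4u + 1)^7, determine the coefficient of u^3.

The general term is C(7,j)·(4u)^j·(1)^(7-j); the u^3 term has j = 3.
C(7,3) = 35.
Coefficient = C(7,3) · 4^3 = 35 · 64 = 2240.

2240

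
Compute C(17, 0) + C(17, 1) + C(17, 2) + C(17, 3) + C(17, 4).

3214

1 + 17 + 136 + 680 + 2380 = 3214.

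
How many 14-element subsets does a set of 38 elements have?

C(38,14) = (38·37·36·35·34·33·32·31·30·29·28·27·26·25) / 14! = 842975203103953920000 / 87178291200 = 9669554100.

9669554100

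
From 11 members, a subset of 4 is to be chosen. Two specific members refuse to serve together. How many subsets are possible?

294

All 4-subsets: C(11,4) = 330. Those containing both fixed elements: C(9,2) = 36.
330 − 36 = 294.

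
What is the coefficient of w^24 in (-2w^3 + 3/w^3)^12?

608256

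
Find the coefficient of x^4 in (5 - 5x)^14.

6109619140625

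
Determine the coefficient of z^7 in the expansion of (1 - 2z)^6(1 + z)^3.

Coefficient of z^7 = Σ_{j} C(6,j)·(-2)^j·C(3,7-j)·1^(7-j) for j from 4 to 6.
= 240 + (-576) + 192 = -144.

-144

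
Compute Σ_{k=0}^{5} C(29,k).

146596

1 + 29 + 406 + 3654 + 23751 + 118755 = 146596.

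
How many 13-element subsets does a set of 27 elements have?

20058300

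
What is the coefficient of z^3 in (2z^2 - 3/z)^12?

General term: C(12,j)·(2z^2)^j·(-3/z)^(12-j), with z-exponent 2j − 1(12−j) = 3j − 12.
Set 3j − 12 = 3: j = 5.
C(12,5) = 792; 2^5 = 32; (-3)^7 = -2187.
Coefficient = 792 · 32 · (-2187) = -55427328.

-55427328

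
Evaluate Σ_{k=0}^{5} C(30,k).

174437

1 + 30 + 435 + 4060 + 27405 + 142506 = 174437.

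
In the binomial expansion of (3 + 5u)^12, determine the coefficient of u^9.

11601562500

The general term is C(12,j)·(3)^j·(5u)^(12-j); the u^9 term has j = 3.
C(12,3) = 220.
Coefficient = C(12,3) · 3^3 · 5^9 = 220 · 27 · 1953125 = 11601562500.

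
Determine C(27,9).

4686825

C(27,9) = (27·26·25·24·23·22·21·20·19) / 9! = 1700755056000 / 362880 = 4686825.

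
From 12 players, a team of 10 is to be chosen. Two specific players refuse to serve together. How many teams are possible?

21

All 10-subsets: C(12,10) = 66. Those containing both fixed elements: C(10,8) = 45.
66 − 45 = 21.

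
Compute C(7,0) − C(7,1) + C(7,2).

15

The partial alternating sum Σ_{k=0}^{2} (−1)^k C(7,k) = (−1)^2 C(6,2) = 15.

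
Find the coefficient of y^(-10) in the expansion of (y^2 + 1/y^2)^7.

7

General term: C(7,j)·(y^2)^j·(1/y^2)^(7-j), with y-exponent 2j − 2(7−j) = 4j − 14.
Set 4j − 14 = -10: j = 1.
C(7,1) = 7; 1^1 = 1; 1^6 = 1.
Coefficient = 7 · 1 · 1 = 7.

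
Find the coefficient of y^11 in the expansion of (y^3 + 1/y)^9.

General term: C(9,j)·(y^3)^j·(1/y)^(9-j), with y-exponent 3j − 1(9−j) = 4j − 9.
Set 4j − 9 = 11: j = 5.
C(9,5) = 126; 1^5 = 1; 1^4 = 1.
Coefficient = 126 · 1 · 1 = 126.

126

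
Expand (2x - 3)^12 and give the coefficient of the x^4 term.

51963120

The general term is C(12,j)·(2x)^j·(-3)^(12-j); the x^4 term has j = 4.
C(12,4) = 495.
Coefficient = C(12,4) · 2^4 · (-3)^8 = 495 · 16 · 6561 = 51963120.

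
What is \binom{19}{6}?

C(19,6) = (19·18·17·16·15·14) / 6! = 19535040 / 720 = 27132.

27132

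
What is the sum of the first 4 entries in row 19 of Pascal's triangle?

1160

1 + 19 + 171 + 969 = 1160.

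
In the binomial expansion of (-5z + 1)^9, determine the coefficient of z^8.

The general term is C(9,j)·(-5z)^j·(1)^(9-j); the z^8 term has j = 8.
C(9,8) = 9.
Coefficient = C(9,8) · (-5)^8 = 9 · 390625 = 3515625.

3515625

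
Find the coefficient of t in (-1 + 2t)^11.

22

The general term is C(11,j)·(-1)^j·(2t)^(11-j); the t^1 term has j = 10.
C(11,10) = 11.
Coefficient = C(11,10) · 2^1 = 11 · 2 = 22.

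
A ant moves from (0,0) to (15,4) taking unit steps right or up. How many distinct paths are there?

3876

Each path is a sequence of 19 steps with 15 rights: C(19,15) = 3876.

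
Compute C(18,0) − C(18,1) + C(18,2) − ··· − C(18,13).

The partial alternating sum Σ_{k=0}^{13} (−1)^k C(18,k) = (−1)^13 C(17,13) = -2380.

-2380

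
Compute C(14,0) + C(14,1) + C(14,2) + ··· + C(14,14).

16384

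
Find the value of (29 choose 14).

77558760

C(29,14) = (29·28·27·26·25·24·23·22·21·20·19·18·17·16) / 14! = 6761440164390912000 / 87178291200 = 77558760.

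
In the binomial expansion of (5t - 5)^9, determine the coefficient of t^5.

The general term is C(9,j)·(5t)^j·(-5)^(9-j); the t^5 term has j = 5.
C(9,5) = 126.
Coefficient = C(9,5) · 5^5 · (-5)^4 = 126 · 3125 · 625 = 246093750.

246093750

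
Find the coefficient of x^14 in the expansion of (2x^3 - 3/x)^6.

-576

General term: C(6,j)·(2x^3)^j·(-3/x)^(6-j), with x-exponent 3j − 1(6−j) = 4j − 6.
Set 4j − 6 = 14: j = 5.
C(6,5) = 6; 2^5 = 32; (-3)^1 = -3.
Coefficient = 6 · 32 · (-3) = -576.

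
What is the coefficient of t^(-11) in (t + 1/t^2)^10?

General term: C(10,j)·(t)^j·(1/t^2)^(10-j), with t-exponent 1j − 2(10−j) = 3j − 20.
Set 3j − 20 = -11: j = 3.
C(10,3) = 120; 1^3 = 1; 1^7 = 1.
Coefficient = 120 · 1 · 1 = 120.

120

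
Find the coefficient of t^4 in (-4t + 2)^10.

3440640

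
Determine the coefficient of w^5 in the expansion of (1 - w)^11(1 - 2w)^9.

Coefficient of w^5 = Σ_{j} C(11,j)·(-1)^j·C(9,5-j)·(-2)^(5-j) for j from 0 to 5.
= (-4032) + (-22176) + (-36960) + (-23760) + (-5940) + (-462) = -93330.

-93330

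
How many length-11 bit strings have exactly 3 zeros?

Choose the 3 positions: C(11,3) = 165.

165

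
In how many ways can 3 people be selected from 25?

2300

This is C(25,3) = 2300.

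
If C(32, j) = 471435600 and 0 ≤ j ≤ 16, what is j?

14

C(32,j) increases on 0 ≤ j ≤ 16. C(32,13) = 347373600 and C(32,14) = 471435600, so j = 14.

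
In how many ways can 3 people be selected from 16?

This is C(16,3) = 560.

560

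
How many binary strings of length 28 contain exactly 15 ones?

Choose the 15 positions: C(28,15) = 37442160.

37442160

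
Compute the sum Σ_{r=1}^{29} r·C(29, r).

Differentiating (1+x)^29 and setting x=1: Σ r·C(29,r) = 29·2^28 = 7784628224.

7784628224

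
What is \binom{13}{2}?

C(13,2) = (13·12) / 2! = 156 / 2 = 78.

78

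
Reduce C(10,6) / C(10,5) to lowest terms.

C(n,k+1)/C(n,k) = (n−k)/(k+1) = (10−5)/(5+1) = 5/6.

5/6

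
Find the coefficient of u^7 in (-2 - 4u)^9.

-2359296

The general term is C(9,j)·(-2)^j·(-4u)^(9-j); the u^7 term has j = 2.
C(9,2) = 36.
Coefficient = C(9,2) · (-2)^2 · (-4)^7 = 36 · 4 · (-16384) = -2359296.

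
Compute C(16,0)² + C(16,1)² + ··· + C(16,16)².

601080390

By Vandermonde's identity, Σ C(16,j)² = C(32,16) = 601080390.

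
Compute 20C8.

C(20,8) = (20·19·18·17·16·15·14·13) / 8! = 5079110400 / 40320 = 125970.

125970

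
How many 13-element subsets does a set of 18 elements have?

C(18,13) = C(18,5) by symmetry.
C(18,5) = (18·17·16·15·14) / 5! = 1028160 / 120 = 8568.

8568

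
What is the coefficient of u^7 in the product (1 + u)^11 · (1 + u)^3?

(1 + u)^11(1 + u)^3 = (1 + u)^14, so the coefficient of u^7 is C(14,7)·1^7 = 3432·1 = 3432.

3432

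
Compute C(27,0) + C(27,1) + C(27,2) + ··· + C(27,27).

134217728

The entries of row 27 sum to 2^27 = 134217728.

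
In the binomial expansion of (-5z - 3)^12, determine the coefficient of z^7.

The general term is C(12,j)·(-5z)^j·(-3)^(12-j); the z^7 term has j = 7.
C(12,7) = 792.
Coefficient = C(12,7) · (-5)^7 · (-3)^5 = 792 · (-78125) · (-243) = 15035625000.

15035625000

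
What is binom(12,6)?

C(12,6) = (12·11·10·9·8·7) / 6! = 665280 / 720 = 924.

924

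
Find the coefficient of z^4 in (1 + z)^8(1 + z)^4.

495

(1 + z)^8(1 + z)^4 = (1 + z)^12, so the coefficient of z^4 is C(12,4)·1^4 = 495·1 = 495.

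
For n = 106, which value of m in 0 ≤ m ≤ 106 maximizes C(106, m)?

53

C(106,m) is maximized at m = 106/2 = 53.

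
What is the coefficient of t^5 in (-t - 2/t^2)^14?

2912

General term: C(14,j)·(-t)^j·(-2/t^2)^(14-j), with t-exponent 1j − 2(14−j) = 3j − 28.
Set 3j − 28 = 5: j = 11.
C(14,11) = 364; (-1)^11 = -1; (-2)^3 = -8.
Coefficient = 364 · (-1) · (-8) = 2912.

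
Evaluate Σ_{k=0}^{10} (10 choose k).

The entries of row 10 sum to 2^10 = 1024.

1024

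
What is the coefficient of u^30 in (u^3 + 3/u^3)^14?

819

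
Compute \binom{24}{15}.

1307504

C(24,15) = C(24,9) by symmetry.
C(24,9) = (24·23·22·21·20·19·18·17·16) / 9! = 474467051520 / 362880 = 1307504.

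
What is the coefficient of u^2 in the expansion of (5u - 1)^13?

The general term is C(13,j)·(5u)^j·(-1)^(13-j); the u^2 term has j = 2.
C(13,2) = 78.
Coefficient = C(13,2) · 5^2 · (-1)^11 = 78 · 25 · (-1) = -1950.

-1950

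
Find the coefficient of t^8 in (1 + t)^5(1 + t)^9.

3003

Coefficient of t^8 = Σ_{j} C(5,j)·C(9,8-j) for j from 0 to 5.
= 9 + 180 + 840 + 1260 + 630 + 84 = 3003.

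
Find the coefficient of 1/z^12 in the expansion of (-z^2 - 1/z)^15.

General term: C(15,j)·(-z^2)^j·(-1/z)^(15-j), with z-exponent 2j − 1(15−j) = 3j − 15.
Set 3j − 15 = -12: j = 1.
C(15,1) = 15; (-1)^1 = -1; (-1)^14 = 1.
Coefficient = 15 · (-1) · 1 = -15.

-15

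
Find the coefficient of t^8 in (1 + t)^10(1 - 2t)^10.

Coefficient of t^8 = Σ_{j} C(10,j)·1^j·C(10,8-j)·(-2)^(8-j) for j from 0 to 8.
= 11520 + (-153600) + 604800 + (-967680) + 705600 + (-241920) + 37800 + (-2400) + 45 = -5835.

-5835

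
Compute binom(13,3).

286

C(13,3) = (13·12·11) / 3! = 1716 / 6 = 286.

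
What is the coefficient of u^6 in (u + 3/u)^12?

5940

General term: C(12,j)·(u)^j·(3/u)^(12-j), with u-exponent 1j − 1(12−j) = 2j − 12.
Set 2j − 12 = 6: j = 9.
C(12,9) = 220; 1^9 = 1; 3^3 = 27.
Coefficient = 220 · 1 · 27 = 5940.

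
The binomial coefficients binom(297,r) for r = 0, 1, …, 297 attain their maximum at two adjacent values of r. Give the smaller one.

148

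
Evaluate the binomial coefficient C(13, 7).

1716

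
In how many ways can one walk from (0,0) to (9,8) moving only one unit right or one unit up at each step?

24310

Each path is a sequence of 17 steps with 9 rights: C(17,9) = 24310.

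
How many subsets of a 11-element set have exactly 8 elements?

Choose the 8 positions: C(11,8) = 165.

165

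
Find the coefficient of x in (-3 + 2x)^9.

118098

The general term is C(9,j)·(-3)^j·(2x)^(9-j); the x^1 term has j = 8.
C(9,8) = 9.
Coefficient = C(9,8) · (-3)^8 · 2^1 = 9 · 6561 · 2 = 118098.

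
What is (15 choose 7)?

6435

C(15,7) = (15·14·13·12·11·10·9) / 7! = 32432400 / 5040 = 6435.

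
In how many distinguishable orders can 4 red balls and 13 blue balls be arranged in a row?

2380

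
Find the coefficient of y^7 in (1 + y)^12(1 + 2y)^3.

Coefficient of y^7 = Σ_{j} C(12,j)·1^j·C(3,7-j)·2^(7-j) for j from 4 to 7.
= 3960 + 9504 + 5544 + 792 = 19800.

19800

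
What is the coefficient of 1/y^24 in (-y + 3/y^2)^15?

167403915

General term: C(15,j)·(-y)^j·(3/y^2)^(15-j), with y-exponent 1j − 2(15−j) = 3j − 30.
Set 3j − 30 = -24: j = 2.
C(15,2) = 105; (-1)^2 = 1; 3^13 = 1594323.
Coefficient = 105 · 1 · 1594323 = 167403915.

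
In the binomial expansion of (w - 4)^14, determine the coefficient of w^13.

-56

The general term is C(14,j)·(w)^j·(-4)^(14-j); the w^13 term has j = 13.
C(14,13) = 14.
Coefficient = C(14,13) · (-4)^1 = 14 · (-4) = -56.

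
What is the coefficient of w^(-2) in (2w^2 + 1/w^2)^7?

280

General term: C(7,j)·(2w^2)^j·(1/w^2)^(7-j), with w-exponent 2j − 2(7−j) = 4j − 14.
Set 4j − 14 = -2: j = 3.
C(7,3) = 35; 2^3 = 8; 1^4 = 1.
Coefficient = 35 · 8 · 1 = 280.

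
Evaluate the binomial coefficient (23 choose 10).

C(23,10) = (23·22·21·20·19·18·17·16·15·14) / 10! = 4151586700800 / 3628800 = 1144066.

1144066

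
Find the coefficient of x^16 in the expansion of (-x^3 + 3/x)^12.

General term: C(12,j)·(-x^3)^j·(3/x)^(12-j), with x-exponent 3j − 1(12−j) = 4j − 12.
Set 4j − 12 = 16: j = 7.
C(12,7) = 792; (-1)^7 = -1; 3^5 = 243.
Coefficient = 792 · (-1) · 243 = -192456.

-192456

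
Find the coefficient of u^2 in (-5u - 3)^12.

97430850

The general term is C(12,j)·(-5u)^j·(-3)^(12-j); the u^2 term has j = 2.
C(12,2) = 66.
Coefficient = C(12,2) · (-5)^2 · (-3)^10 = 66 · 25 · 59049 = 97430850.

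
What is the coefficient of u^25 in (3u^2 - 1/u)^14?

-22320522

General term: C(14,j)·(3u^2)^j·(-1/u)^(14-j), with u-exponent 2j − 1(14−j) = 3j − 14.
Set 3j − 14 = 25: j = 13.
C(14,13) = 14; 3^13 = 1594323; (-1)^1 = -1.
Coefficient = 14 · 1594323 · (-1) = -22320522.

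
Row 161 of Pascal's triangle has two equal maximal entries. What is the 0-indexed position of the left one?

For odd n = 161, C(161,j) peaks at j = (n−1)/2 and (n+1)/2; the lower is 80.

80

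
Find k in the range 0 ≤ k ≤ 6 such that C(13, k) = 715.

4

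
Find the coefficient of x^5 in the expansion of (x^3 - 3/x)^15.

General term: C(15,j)·(x^3)^j·(-3/x)^(15-j), with x-exponent 3j − 1(15−j) = 4j − 15.
Set 4j − 15 = 5: j = 5.
C(15,5) = 3003; 1^5 = 1; (-3)^10 = 59049.
Coefficient = 3003 · 1 · 59049 = 177324147.

177324147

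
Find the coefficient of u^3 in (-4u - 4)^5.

-10240

The general term is C(5,j)·(-4u)^j·(-4)^(5-j); the u^3 term has j = 3.
C(5,3) = 10.
Coefficient = C(5,3) · (-4)^3 · (-4)^2 = 10 · (-64) · 16 = -10240.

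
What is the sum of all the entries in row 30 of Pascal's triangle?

Setting x = 1 in (1+x)^30 gives Σ C(30,k) = 2^30 = 1073741824.

1073741824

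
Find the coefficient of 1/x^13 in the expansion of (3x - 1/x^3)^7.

General term: C(7,j)·(3x)^j·(-1/x^3)^(7-j), with x-exponent 1j − 3(7−j) = 4j − 21.
Set 4j − 21 = -13: j = 2.
C(7,2) = 21; 3^2 = 9; (-1)^5 = -1.
Coefficient = 21 · 9 · (-1) = -189.

-189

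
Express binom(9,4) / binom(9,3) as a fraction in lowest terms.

3/2

C(n,k+1)/C(n,k) = (n−k)/(k+1) = (9−3)/(3+1) = 6/4 = 3/2.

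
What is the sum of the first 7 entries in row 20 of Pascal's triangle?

60460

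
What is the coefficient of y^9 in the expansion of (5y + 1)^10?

The general term is C(10,j)·(5y)^j·(1)^(10-j); the y^9 term has j = 9.
C(10,9) = 10.
Coefficient = C(10,9) · 5^9 = 10 · 1953125 = 19531250.

19531250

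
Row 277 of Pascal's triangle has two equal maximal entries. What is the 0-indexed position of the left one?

For odd n = 277, C(277,i) peaks at i = (n−1)/2 and (n+1)/2; the lower is 138.

138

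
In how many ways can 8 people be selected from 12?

495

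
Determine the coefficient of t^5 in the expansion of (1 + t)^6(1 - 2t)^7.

-36

Coefficient of t^5 = Σ_{j} C(6,j)·1^j·C(7,5-j)·(-2)^(5-j) for j from 0 to 5.
= (-672) + 3360 + (-4200) + 1680 + (-210) + 6 = -36.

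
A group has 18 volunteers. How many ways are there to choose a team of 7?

This is C(18,7) = 31824.

31824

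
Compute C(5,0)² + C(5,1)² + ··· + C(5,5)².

252

Σ C(5,i)² is the coefficient of x^5 in (1+x)^5(1+x)^5 = (1+x)^10, i.e. C(10,5) = 252.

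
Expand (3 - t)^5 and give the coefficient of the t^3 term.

-90

The general term is C(5,j)·(3)^j·(-t)^(5-j); the t^3 term has j = 2.
C(5,2) = 10.
Coefficient = C(5,2) · 3^2 · (-1)^3 = 10 · 9 · (-1) = -90.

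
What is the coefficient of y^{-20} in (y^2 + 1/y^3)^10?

45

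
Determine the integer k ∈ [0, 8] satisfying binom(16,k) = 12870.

8

C(16,k) increases on 0 ≤ k ≤ 8. C(16,7) = 11440 and C(16,8) = 12870, so k = 8.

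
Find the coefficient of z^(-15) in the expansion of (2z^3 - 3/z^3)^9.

-314928

General term: C(9,j)·(2z^3)^j·(-3/z^3)^(9-j), with z-exponent 3j − 3(9−j) = 6j − 27.
Set 6j − 27 = -15: j = 2.
C(9,2) = 36; 2^2 = 4; (-3)^7 = -2187.
Coefficient = 36 · 4 · (-2187) = -314928.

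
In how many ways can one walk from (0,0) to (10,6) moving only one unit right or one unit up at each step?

Each path is a sequence of 16 steps with 10 rights: C(16,10) = 8008.

8008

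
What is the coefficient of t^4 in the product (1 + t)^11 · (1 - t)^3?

Coefficient of t^4 = Σ_{j} C(11,j)·1^j·C(3,4-j)·(-1)^(4-j) for j from 1 to 4.
= (-11) + 165 + (-495) + 330 = -11.

-11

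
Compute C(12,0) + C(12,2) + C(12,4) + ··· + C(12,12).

Half of (1+1)^12 + (1−1)^12 gives the even-index sum: 2^11 = 2048.

2048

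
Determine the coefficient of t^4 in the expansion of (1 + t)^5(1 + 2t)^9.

Coefficient of t^4 = Σ_{j} C(5,j)·1^j·C(9,4-j)·2^(4-j) for j from 0 to 4.
= 2016 + 3360 + 1440 + 180 + 5 = 7001.

7001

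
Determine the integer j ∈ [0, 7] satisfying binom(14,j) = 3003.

C(14,j) increases on 0 ≤ j ≤ 7. C(14,5) = 2002 and C(14,6) = 3003, so j = 6.

6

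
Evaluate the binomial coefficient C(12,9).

220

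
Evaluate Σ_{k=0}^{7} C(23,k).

1 + 23 + 253 + 1771 + 8855 + 33649 + 100947 + 245157 = 390656.

390656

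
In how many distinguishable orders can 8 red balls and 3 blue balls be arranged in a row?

165

Choose positions for the red balls: C(11,8) = 165.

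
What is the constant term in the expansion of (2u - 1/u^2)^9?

-5376

General term: C(9,j)·(2u)^j·(-1/u^2)^(9-j), with u-exponent 1j − 2(9−j) = 3j − 18.
Set 3j − 18 = 0: j = 6.
C(9,6) = 84; 2^6 = 64; (-1)^3 = -1.
Coefficient = 84 · 64 · (-1) = -5376.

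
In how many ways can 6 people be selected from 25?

177100

This is C(25,6) = 177100.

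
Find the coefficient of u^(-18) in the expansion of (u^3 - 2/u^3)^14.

1025024

General term: C(14,j)·(u^3)^j·(-2/u^3)^(14-j), with u-exponent 3j − 3(14−j) = 6j − 42.
Set 6j − 42 = -18: j = 4.
C(14,4) = 1001; 1^4 = 1; (-2)^10 = 1024.
Coefficient = 1001 · 1 · 1024 = 1025024.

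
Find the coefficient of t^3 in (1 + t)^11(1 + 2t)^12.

6149

Coefficient of t^3 = Σ_{j} C(11,j)·1^j·C(12,3-j)·2^(3-j) for j from 0 to 3.
= 1760 + 2904 + 1320 + 165 = 6149.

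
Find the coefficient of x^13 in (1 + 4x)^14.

The general term is C(14,j)·(1)^j·(4x)^(14-j); the x^13 term has j = 1.
C(14,1) = 14.
Coefficient = C(14,1) · 4^13 = 14 · 67108864 = 939524096.

939524096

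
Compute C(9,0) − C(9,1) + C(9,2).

The partial alternating sum Σ_{k=0}^{2} (−1)^k C(9,k) = (−1)^2 C(8,2) = 28.

28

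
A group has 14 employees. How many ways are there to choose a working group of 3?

This is C(14,3) = 364.

364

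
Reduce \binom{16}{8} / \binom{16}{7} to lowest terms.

C(n,k+1)/C(n,k) = (n−k)/(k+1) = (16−7)/(7+1) = 9/8.

9/8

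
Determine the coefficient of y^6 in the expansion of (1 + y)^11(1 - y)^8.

Coefficient of y^6 = Σ_{j} C(11,j)·1^j·C(8,6-j)·(-1)^(6-j) for j from 0 to 6.
= 28 + (-616) + 3850 + (-9240) + 9240 + (-3696) + 462 = 28.

28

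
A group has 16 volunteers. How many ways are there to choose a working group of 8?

This is C(16,8) = 12870.

12870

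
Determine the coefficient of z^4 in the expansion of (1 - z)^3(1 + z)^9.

-27

Coefficient of z^4 = Σ_{j} C(3,j)·(-1)^j·C(9,4-j)·1^(4-j) for j from 0 to 3.
= 126 + (-252) + 108 + (-9) = -27.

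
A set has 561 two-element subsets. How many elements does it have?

n(n−1)/2 = 561 ⇒ n(n−1) = 1122. Since 34·33 = 1122, n = 34.

34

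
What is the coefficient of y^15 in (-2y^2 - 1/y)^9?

-2304

General term: C(9,j)·(-2y^2)^j·(-1/y)^(9-j), with y-exponent 2j − 1(9−j) = 3j − 9.
Set 3j − 9 = 15: j = 8.
C(9,8) = 9; (-2)^8 = 256; (-1)^1 = -1.
Coefficient = 9 · 256 · (-1) = -2304.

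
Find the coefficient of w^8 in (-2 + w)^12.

The general term is C(12,j)·(-2)^j·(w)^(12-j); the w^8 term has j = 4.
C(12,4) = 495.
Coefficient = C(12,4) · (-2)^4 = 495 · 16 = 7920.

7920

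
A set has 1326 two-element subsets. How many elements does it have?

n(n−1)/2 = 1326 ⇒ n(n−1) = 2652. Since 52·51 = 2652, n = 52.

52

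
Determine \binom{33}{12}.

354817320

C(33,12) = (33·32·31·30·29·28·27·26·25·24·23·22) / 12! = 169958063987712000 / 479001600 = 354817320.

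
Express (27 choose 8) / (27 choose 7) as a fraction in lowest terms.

5/2

C(n,k+1)/C(n,k) = (n−k)/(k+1) = (27−7)/(7+1) = 20/8 = 5/2.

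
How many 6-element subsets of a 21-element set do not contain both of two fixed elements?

All 6-subsets: C(21,6) = 54264. Those containing both fixed elements: C(19,4) = 3876.
54264 − 3876 = 50388.

50388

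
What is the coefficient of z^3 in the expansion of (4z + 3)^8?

The general term is C(8,j)·(4z)^j·(3)^(8-j); the z^3 term has j = 3.
C(8,3) = 56.
Coefficient = C(8,3) · 4^3 · 3^5 = 56 · 64 · 243 = 870912.

870912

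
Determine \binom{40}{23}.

88732378800

C(40,23) = C(40,17) by symmetry.
C(40,17) = (40·39·38·37·36·35·34·33·32·31·30·29·28·27·26·25·24) / 17! = 31560991604212034764800000 / 355687428096000 = 88732378800.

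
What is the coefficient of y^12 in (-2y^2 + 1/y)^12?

General term: C(12,j)·(-2y^2)^j·(1/y)^(12-j), with y-exponent 2j − 1(12−j) = 3j − 12.
Set 3j − 12 = 12: j = 8.
C(12,8) = 495; (-2)^8 = 256; 1^4 = 1.
Coefficient = 495 · 256 · 1 = 126720.

126720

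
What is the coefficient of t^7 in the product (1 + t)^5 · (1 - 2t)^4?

Coefficient of t^7 = Σ_{j} C(5,j)·1^j·C(4,7-j)·(-2)^(7-j) for j from 3 to 5.
= 160 + (-160) + 24 = 24.

24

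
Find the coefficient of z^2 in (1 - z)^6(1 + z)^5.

-5

Coefficient of z^2 = Σ_{j} C(6,j)·(-1)^j·C(5,2-j)·1^(2-j) for j from 0 to 2.
= 10 + (-30) + 15 = -5.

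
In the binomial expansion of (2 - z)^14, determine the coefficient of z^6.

768768

The general term is C(14,j)·(2)^j·(-z)^(14-j); the z^6 term has j = 8.
C(14,8) = 3003.
Coefficient = C(14,8) · 2^8 = 3003 · 256 = 768768.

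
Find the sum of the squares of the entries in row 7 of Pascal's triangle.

3432

Σ C(7,k)² is the coefficient of x^7 in (1+x)^7(1+x)^7 = (1+x)^14, i.e. C(14,7) = 3432.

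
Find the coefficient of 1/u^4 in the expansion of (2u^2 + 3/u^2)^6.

4860

General term: C(6,j)·(2u^2)^j·(3/u^2)^(6-j), with u-exponent 2j − 2(6−j) = 4j − 12.
Set 4j − 12 = -4: j = 2.
C(6,2) = 15; 2^2 = 4; 3^4 = 81.
Coefficient = 15 · 4 · 81 = 4860.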